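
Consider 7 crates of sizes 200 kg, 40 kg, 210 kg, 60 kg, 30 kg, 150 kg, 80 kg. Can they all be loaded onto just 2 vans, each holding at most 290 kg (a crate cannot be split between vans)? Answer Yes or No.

Total = 770 kg; ⌈770/290⌉ = 3.
At least 3 vans are required, but only 2 are allowed.

No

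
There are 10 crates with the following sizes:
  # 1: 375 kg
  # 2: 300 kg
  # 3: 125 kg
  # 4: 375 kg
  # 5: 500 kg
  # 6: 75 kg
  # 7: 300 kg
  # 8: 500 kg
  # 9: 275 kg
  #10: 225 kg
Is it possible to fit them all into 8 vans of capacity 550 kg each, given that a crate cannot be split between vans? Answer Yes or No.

Yes

A valid assignment using 7 vans:
  van 1: 500 = 500
  van 2: 500 = 500
  van 3: 375 + 125 = 500
  van 4: 375 + 75 = 450
  van 5: 300 + 225 = 525
  van 6: 300 = 300
  van 7: 275 = 275
That uses only 7 ≤ 8, so 8 vans are enough.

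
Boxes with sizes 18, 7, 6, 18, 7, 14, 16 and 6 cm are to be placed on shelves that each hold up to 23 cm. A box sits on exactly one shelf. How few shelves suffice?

5

Total = 18 + 18 + 16 + 14 + 7 + 7 + 6 + 6 = 92 cm.
Lower bound: ⌈92/23⌉ = 4 shelves.
A packing using 5 shelves:
  shelf 1: 18 = 18
  shelf 2: 18 = 18
  shelf 3: 16 + 7 = 23
  shelf 4: 14 + 7 = 21
  shelf 5: 6 + 6 = 12
No arrangement into 4 shelves stays within capacity, so 5 is optimal.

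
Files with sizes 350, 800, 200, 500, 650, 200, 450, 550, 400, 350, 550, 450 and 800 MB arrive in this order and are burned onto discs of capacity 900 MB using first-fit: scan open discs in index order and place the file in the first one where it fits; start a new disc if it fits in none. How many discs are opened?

  350 → disc 1 (new)  [load 350/900]
  800 → disc 2 (new)  [load 800/900]
  200 → disc 1  [load 550/900]
  500 → disc 3 (new)  [load 500/900]
  650 → disc 4 (new)  [load 650/900]
  200 → disc 1  [load 750/900]
  450 → disc 5 (new)  [load 450/900]
  550 → disc 6 (new)  [load 550/900]
  400 → disc 3  [load 900/900]
  350 → disc 5  [load 800/900]
  550 → disc 7 (new)  [load 550/900]
  450 → disc 8 (new)  [load 450/900]
  800 → disc 9 (new)  [load 800/900]
9 discs opened.

9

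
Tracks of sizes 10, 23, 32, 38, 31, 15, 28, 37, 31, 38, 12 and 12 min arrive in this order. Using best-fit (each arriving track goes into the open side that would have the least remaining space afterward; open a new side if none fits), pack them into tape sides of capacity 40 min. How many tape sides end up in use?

9

  10 → side 1 (new)  [load 10/40]
  23 → side 1  [load 33/40]
  32 → side 2 (new)  [load 32/40]
  38 → side 3 (new)  [load 38/40]
  31 → side 4 (new)  [load 31/40]
  15 → side 5 (new)  [load 15/40]
  28 → side 6 (new)  [load 28/40]
  37 → side 7 (new)  [load 37/40]
  31 → side 8 (new)  [load 31/40]
  38 → side 9 (new)  [load 38/40]
  12 → side 6  [load 40/40]
  12 → side 5  [load 27/40]
9 tape sides opened.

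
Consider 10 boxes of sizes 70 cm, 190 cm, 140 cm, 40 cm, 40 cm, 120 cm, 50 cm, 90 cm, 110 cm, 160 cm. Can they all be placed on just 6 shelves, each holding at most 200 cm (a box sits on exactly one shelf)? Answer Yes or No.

Yes

A valid assignment using 6 shelves:
  shelf 1: 190 = 190
  shelf 2: 160 + 40 = 200
  shelf 3: 140 + 50 = 190
  shelf 4: 120 + 70 = 190
  shelf 5: 110 + 90 = 200
  shelf 6: 40 = 40
Every load is within 200 cm, so 6 shelves suffice.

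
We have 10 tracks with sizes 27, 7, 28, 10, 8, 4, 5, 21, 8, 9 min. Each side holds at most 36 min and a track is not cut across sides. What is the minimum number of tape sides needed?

4

Total = 28 + 27 + 21 + 10 + 9 + 8 + 8 + 7 + 5 + 4 = 127 min.
Lower bound: ⌈127/36⌉ = 4 tape sides.
A packing using 4 tape sides:
  side 1: 28 + 8 = 36
  side 2: 27 + 9 = 36
  side 3: 21 + 10 + 5 = 36
  side 4: 8 + 7 + 4 = 19
This matches the lower bound, so 4 is optimal.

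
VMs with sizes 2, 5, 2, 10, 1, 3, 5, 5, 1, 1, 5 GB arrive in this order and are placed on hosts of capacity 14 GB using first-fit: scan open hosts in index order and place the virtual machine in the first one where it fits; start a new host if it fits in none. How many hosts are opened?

4

  2 → host 1 (new)  [load 2/14]
  5 → host 1  [load 7/14]
  2 → host 1  [load 9/14]
  10 → host 2 (new)  [load 10/14]
  1 → host 1  [load 10/14]
  3 → host 1  [load 13/14]
  5 → host 3 (new)  [load 5/14]
  5 → host 3  [load 10/14]
  1 → host 1  [load 14/14]
  1 → host 2  [load 11/14]
  5 → host 4 (new)  [load 5/14]
4 hosts opened.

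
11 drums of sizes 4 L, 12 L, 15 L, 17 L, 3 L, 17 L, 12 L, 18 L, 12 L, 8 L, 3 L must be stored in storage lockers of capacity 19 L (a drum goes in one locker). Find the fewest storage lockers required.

Total = 18 + 17 + 17 + 15 + 12 + 12 + 12 + 8 + 4 + 3 + 3 = 121 L.
Lower bound: ⌈121/19⌉ = 7 storage lockers.
A packing using 8 storage lockers:
  locker 1: 18 = 18
  locker 2: 17 = 17
  locker 3: 17 = 17
  locker 4: 15 + 4 = 19
  locker 5: 12 + 3 + 3 = 18
  locker 6: 12 = 12
  locker 7: 12 = 12
  locker 8: 8 = 8
No arrangement into 7 storage lockers stays within capacity, so 8 is optimal.

8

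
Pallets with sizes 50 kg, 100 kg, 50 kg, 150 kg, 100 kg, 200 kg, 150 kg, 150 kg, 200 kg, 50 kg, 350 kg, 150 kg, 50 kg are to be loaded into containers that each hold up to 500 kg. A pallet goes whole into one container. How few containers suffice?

Total = 350 + 200 + 200 + 150 + 150 + 150 + 150 + 100 + 100 + 50 + 50 + 50 + 50 = 1750 kg.
Lower bound: ⌈1750/500⌉ = 4 containers.
A packing using 4 containers:
  container 1: 350 + 150 = 500
  container 2: 200 + 200 + 100 = 500
  container 3: 150 + 150 + 150 + 50 = 500
  container 4: 100 + 50 + 50 + 50 = 250
This matches the lower bound, so 4 is optimal.

4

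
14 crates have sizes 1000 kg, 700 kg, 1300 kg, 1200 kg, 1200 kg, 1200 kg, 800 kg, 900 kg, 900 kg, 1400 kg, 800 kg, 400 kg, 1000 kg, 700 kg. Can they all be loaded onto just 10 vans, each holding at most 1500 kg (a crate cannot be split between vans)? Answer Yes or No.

No

Total = 13500 kg; ⌈13500/1500⌉ = 9.
11 crates each exceed half the capacity and cannot share a van, forcing at least 11 vans.
At least 11 vans are required, but only 10 are allowed.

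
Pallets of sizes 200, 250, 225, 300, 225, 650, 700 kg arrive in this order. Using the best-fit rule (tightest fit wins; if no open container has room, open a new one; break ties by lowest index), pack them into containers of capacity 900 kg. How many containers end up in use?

  200 → container 1 (new)  [load 200/900]
  250 → container 1  [load 450/900]
  225 → container 1  [load 675/900]
  300 → container 2 (new)  [load 300/900]
  225 → container 1  [load 900/900]
  650 → container 3 (new)  [load 650/900]
  700 → container 4 (new)  [load 700/900]
4 containers opened.

4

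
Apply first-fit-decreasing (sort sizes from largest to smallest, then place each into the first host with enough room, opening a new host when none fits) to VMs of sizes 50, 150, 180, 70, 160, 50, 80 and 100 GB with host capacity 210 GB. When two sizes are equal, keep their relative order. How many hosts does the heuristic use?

Sorted descending: 180, 160, 150, 100, 80, 70, 50, 50.
  180 → host 1 (new)  [load 180/210]
  160 → host 2 (new)  [load 160/210]
  150 → host 3 (new)  [load 150/210]
  100 → host 4 (new)  [load 100/210]
  80 → host 4  [load 180/210]
  70 → host 5 (new)  [load 70/210]
  50 → host 2  [load 210/210]
  50 → host 3  [load 200/210]
5 hosts opened.

5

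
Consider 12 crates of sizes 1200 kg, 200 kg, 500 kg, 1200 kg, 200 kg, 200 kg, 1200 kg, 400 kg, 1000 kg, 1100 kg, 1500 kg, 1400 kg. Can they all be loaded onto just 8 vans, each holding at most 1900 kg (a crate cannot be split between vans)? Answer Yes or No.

Yes

A valid assignment using 7 vans:
  van 1: 1500 + 400 = 1900
  van 2: 1400 + 500 = 1900
  van 3: 1200 + 200 + 200 + 200 = 1800
  van 4: 1200 = 1200
  van 5: 1200 = 1200
  van 6: 1100 = 1100
  van 7: 1000 = 1000
That uses only 7 ≤ 8, so 8 vans are enough.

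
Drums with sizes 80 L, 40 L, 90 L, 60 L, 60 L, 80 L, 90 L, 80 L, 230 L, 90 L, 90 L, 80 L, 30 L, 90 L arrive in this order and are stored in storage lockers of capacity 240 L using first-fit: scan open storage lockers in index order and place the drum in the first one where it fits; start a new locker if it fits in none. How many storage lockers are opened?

6

  80 → locker 1 (new)  [load 80/240]
  40 → locker 1  [load 120/240]
  90 → locker 1  [load 210/240]
  60 → locker 2 (new)  [load 60/240]
  60 → locker 2  [load 120/240]
  80 → locker 2  [load 200/240]
  90 → locker 3 (new)  [load 90/240]
  80 → locker 3  [load 170/240]
  230 → locker 4 (new)  [load 230/240]
  90 → locker 5 (new)  [load 90/240]
  90 → locker 5  [load 180/240]
  80 → locker 6 (new)  [load 80/240]
  30 → locker 1  [load 240/240]
  90 → locker 6  [load 170/240]
6 storage lockers opened.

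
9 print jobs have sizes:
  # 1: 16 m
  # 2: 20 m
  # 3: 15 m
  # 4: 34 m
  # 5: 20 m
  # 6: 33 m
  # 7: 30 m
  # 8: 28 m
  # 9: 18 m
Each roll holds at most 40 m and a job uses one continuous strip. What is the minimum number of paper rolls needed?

Total = 34 + 33 + 30 + 28 + 20 + 20 + 18 + 16 + 15 = 214 m.
Lower bound: ⌈214/40⌉ = 6 paper rolls.
A packing using 7 paper rolls:
  roll 1: 34 = 34
  roll 2: 33 = 33
  roll 3: 30 = 30
  roll 4: 28 = 28
  roll 5: 20 + 20 = 40
  roll 6: 18 + 16 = 34
  roll 7: 15 = 15
No arrangement into 6 paper rolls stays within capacity, so 7 is optimal.

7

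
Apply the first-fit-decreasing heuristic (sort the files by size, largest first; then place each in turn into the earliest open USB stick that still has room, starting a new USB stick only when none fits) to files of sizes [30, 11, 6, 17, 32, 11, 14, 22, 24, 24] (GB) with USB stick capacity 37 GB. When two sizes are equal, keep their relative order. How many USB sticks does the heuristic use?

Sorted descending: 32, 30, 24, 24, 22, 17, 14, 11, 11, 6.
  32 → USB stick 1 (new)  [load 32/37]
  30 → USB stick 2 (new)  [load 30/37]
  24 → USB stick 3 (new)  [load 24/37]
  24 → USB stick 4 (new)  [load 24/37]
  22 → USB stick 5 (new)  [load 22/37]
  17 → USB stick 6 (new)  [load 17/37]
  14 → USB stick 5  [load 36/37]
  11 → USB stick 3  [load 35/37]
  11 → USB stick 4  [load 35/37]
  6 → USB stick 2  [load 36/37]
6 USB sticks opened.

6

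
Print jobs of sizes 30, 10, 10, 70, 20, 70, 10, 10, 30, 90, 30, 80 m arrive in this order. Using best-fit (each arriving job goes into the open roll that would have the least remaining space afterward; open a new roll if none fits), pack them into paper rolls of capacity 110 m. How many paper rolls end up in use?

  30 → roll 1 (new)  [load 30/110]
  10 → roll 1  [load 40/110]
  10 → roll 1  [load 50/110]
  70 → roll 2 (new)  [load 70/110]
  20 → roll 2  [load 90/110]
  70 → roll 3 (new)  [load 70/110]
  10 → roll 2  [load 100/110]
  10 → roll 2  [load 110/110]
  30 → roll 3  [load 100/110]
  90 → roll 4 (new)  [load 90/110]
  30 → roll 1  [load 80/110]
  80 → roll 5 (new)  [load 80/110]
5 paper rolls opened.

5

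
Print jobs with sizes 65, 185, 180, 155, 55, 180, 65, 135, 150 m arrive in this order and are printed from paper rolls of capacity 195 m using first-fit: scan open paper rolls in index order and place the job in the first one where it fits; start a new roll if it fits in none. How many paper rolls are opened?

  65 → roll 1 (new)  [load 65/195]
  185 → roll 2 (new)  [load 185/195]
  180 → roll 3 (new)  [load 180/195]
  155 → roll 4 (new)  [load 155/195]
  55 → roll 1  [load 120/195]
  180 → roll 5 (new)  [load 180/195]
  65 → roll 1  [load 185/195]
  135 → roll 6 (new)  [load 135/195]
  150 → roll 7 (new)  [load 150/195]
7 paper rolls opened.

7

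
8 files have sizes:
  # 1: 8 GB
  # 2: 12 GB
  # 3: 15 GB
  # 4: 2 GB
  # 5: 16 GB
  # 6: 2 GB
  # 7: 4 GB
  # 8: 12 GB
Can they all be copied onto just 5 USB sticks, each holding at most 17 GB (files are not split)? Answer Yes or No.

Yes

A valid assignment using 5 USB sticks:
  USB stick 1: 16 = 16
  USB stick 2: 15 + 2 = 17
  USB stick 3: 12 + 4 = 16
  USB stick 4: 12 + 2 = 14
  USB stick 5: 8 = 8
Every load is within 17 GB, so 5 USB sticks suffice.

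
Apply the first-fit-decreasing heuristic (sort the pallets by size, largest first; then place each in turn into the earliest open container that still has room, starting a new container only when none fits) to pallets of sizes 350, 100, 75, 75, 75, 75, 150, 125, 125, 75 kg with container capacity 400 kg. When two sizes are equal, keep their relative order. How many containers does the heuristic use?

4

Sorted descending: 350, 150, 125, 125, 100, 75, 75, 75, 75, 75.
  350 → container 1 (new)  [load 350/400]
  150 → container 2 (new)  [load 150/400]
  125 → container 2  [load 275/400]
  125 → container 2  [load 400/400]
  100 → container 3 (new)  [load 100/400]
  75 → container 3  [load 175/400]
  75 → container 3  [load 250/400]
  75 → container 3  [load 325/400]
  75 → container 3  [load 400/400]
  75 → container 4 (new)  [load 75/400]
4 containers opened.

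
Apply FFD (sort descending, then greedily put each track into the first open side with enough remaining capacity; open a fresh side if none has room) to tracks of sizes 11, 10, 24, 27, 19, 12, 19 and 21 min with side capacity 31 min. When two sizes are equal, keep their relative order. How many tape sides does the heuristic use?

Sorted descending: 27, 24, 21, 19, 19, 12, 11, 10.
  27 → side 1 (new)  [load 27/31]
  24 → side 2 (new)  [load 24/31]
  21 → side 3 (new)  [load 21/31]
  19 → side 4 (new)  [load 19/31]
  19 → side 5 (new)  [load 19/31]
  12 → side 4  [load 31/31]
  11 → side 5  [load 30/31]
  10 → side 3  [load 31/31]
5 tape sides opened.

5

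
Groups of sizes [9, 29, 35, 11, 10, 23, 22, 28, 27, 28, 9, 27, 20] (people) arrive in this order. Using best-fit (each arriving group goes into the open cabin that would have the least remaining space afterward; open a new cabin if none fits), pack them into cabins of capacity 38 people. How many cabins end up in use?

  9 → cabin 1 (new)  [load 9/38]
  29 → cabin 1  [load 38/38]
  35 → cabin 2 (new)  [load 35/38]
  11 → cabin 3 (new)  [load 11/38]
  10 → cabin 3  [load 21/38]
  23 → cabin 4 (new)  [load 23/38]
  22 → cabin 5 (new)  [load 22/38]
  28 → cabin 6 (new)  [load 28/38]
  27 → cabin 7 (new)  [load 27/38]
  28 → cabin 8 (new)  [load 28/38]
  9 → cabin 6  [load 37/38]
  27 → cabin 9 (new)  [load 27/38]
  20 → cabin 10 (new)  [load 20/38]
10 cabins opened.

10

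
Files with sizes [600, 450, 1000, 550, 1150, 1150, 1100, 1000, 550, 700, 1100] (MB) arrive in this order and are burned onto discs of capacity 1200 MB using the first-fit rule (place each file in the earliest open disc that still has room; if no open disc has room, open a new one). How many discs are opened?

  600 → disc 1 (new)  [load 600/1200]
  450 → disc 1  [load 1050/1200]
  1000 → disc 2 (new)  [load 1000/1200]
  550 → disc 3 (new)  [load 550/1200]
  1150 → disc 4 (new)  [load 1150/1200]
  1150 → disc 5 (new)  [load 1150/1200]
  1100 → disc 6 (new)  [load 1100/1200]
  1000 → disc 7 (new)  [load 1000/1200]
  550 → disc 3  [load 1100/1200]
  700 → disc 8 (new)  [load 700/1200]
  1100 → disc 9 (new)  [load 1100/1200]
9 discs opened.

9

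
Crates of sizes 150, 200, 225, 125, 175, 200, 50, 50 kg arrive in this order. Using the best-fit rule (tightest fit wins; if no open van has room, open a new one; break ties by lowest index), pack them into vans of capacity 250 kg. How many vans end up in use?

  150 → van 1 (new)  [load 150/250]
  200 → van 2 (new)  [load 200/250]
  225 → van 3 (new)  [load 225/250]
  125 → van 4 (new)  [load 125/250]
  175 → van 5 (new)  [load 175/250]
  200 → van 6 (new)  [load 200/250]
  50 → van 2  [load 250/250]
  50 → van 6  [load 250/250]
6 vans opened.

6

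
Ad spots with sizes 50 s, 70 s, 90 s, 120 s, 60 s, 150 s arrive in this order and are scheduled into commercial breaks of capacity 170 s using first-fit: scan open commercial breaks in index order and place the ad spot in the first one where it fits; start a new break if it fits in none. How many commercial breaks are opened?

  50 → break 1 (new)  [load 50/170]
  70 → break 1  [load 120/170]
  90 → break 2 (new)  [load 90/170]
  120 → break 3 (new)  [load 120/170]
  60 → break 2  [load 150/170]
  150 → break 4 (new)  [load 150/170]
4 commercial breaks opened.

4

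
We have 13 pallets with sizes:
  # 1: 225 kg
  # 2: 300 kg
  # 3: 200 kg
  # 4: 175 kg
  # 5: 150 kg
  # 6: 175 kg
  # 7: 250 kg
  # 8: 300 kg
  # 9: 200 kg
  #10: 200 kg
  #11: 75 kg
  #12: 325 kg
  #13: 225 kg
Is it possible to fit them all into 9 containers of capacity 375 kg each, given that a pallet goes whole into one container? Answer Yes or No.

A valid assignment using 9 containers:
  container 1: 325 = 325
  container 2: 300 + 75 = 375
  container 3: 300 = 300
  container 4: 250 = 250
  container 5: 225 + 150 = 375
  container 6: 225 = 225
  container 7: 200 + 175 = 375
  container 8: 200 + 175 = 375
  container 9: 200 = 200
Every load is within 375 kg, so 9 containers suffice.

Yes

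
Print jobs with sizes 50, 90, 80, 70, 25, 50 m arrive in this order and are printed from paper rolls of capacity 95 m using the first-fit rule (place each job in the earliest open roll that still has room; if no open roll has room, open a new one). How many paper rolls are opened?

5

  50 → roll 1 (new)  [load 50/95]
  90 → roll 2 (new)  [load 90/95]
  80 → roll 3 (new)  [load 80/95]
  70 → roll 4 (new)  [load 70/95]
  25 → roll 1  [load 75/95]
  50 → roll 5 (new)  [load 50/95]
5 paper rolls opened.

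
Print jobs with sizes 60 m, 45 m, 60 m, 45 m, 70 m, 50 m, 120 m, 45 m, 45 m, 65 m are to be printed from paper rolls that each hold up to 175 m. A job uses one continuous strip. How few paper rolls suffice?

Total = 120 + 70 + 65 + 60 + 60 + 50 + 45 + 45 + 45 + 45 = 605 m.
Lower bound: ⌈605/175⌉ = 4 paper rolls.
A packing using 4 paper rolls:
  roll 1: 120 + 50 = 170
  roll 2: 70 + 65 = 135
  roll 3: 60 + 60 + 45 = 165
  roll 4: 45 + 45 + 45 = 135
This matches the lower bound, so 4 is optimal.

4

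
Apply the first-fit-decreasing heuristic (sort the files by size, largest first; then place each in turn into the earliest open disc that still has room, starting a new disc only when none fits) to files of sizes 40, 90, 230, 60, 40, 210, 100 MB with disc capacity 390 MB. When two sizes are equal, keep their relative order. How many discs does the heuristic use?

2

Sorted descending: 230, 210, 100, 90, 60, 40, 40.
  230 → disc 1 (new)  [load 230/390]
  210 → disc 2 (new)  [load 210/390]
  100 → disc 1  [load 330/390]
  90 → disc 2  [load 300/390]
  60 → disc 1  [load 390/390]
  40 → disc 2  [load 340/390]
  40 → disc 2  [load 380/390]
2 discs opened.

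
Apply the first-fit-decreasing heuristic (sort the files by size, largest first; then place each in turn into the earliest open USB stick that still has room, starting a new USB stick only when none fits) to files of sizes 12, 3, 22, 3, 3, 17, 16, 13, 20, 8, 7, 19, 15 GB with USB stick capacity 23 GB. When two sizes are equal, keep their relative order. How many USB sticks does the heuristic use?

Sorted descending: 22, 20, 19, 17, 16, 15, 13, 12, 8, 7, 3, 3, 3.
  22 → USB stick 1 (new)  [load 22/23]
  20 → USB stick 2 (new)  [load 20/23]
  19 → USB stick 3 (new)  [load 19/23]
  17 → USB stick 4 (new)  [load 17/23]
  16 → USB stick 5 (new)  [load 16/23]
  15 → USB stick 6 (new)  [load 15/23]
  13 → USB stick 7 (new)  [load 13/23]
  12 → USB stick 8 (new)  [load 12/23]
  8 → USB stick 6  [load 23/23]
  7 → USB stick 5  [load 23/23]
  3 → USB stick 2  [load 23/23]
  3 → USB stick 3  [load 22/23]
  3 → USB stick 4  [load 20/23]
8 USB sticks opened.

8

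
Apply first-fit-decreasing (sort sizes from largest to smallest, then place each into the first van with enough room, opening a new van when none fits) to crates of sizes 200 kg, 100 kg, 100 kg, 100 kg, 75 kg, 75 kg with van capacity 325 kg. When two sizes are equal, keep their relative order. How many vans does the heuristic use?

Sorted descending: 200, 100, 100, 100, 75, 75.
  200 → van 1 (new)  [load 200/325]
  100 → van 1  [load 300/325]
  100 → van 2 (new)  [load 100/325]
  100 → van 2  [load 200/325]
  75 → van 2  [load 275/325]
  75 → van 3 (new)  [load 75/325]
3 vans opened.

3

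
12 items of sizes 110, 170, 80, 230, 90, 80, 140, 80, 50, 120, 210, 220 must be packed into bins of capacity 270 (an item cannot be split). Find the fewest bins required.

Total = 230 + 220 + 210 + 170 + 140 + 120 + 110 + 90 + 80 + 80 + 80 + 50 = 1580.
Lower bound: ⌈1580/270⌉ = 6 bins.
A packing using 7 bins:
  bin 1: 230 = 230
  bin 2: 220 + 50 = 270
  bin 3: 210 = 210
  bin 4: 170 + 90 = 260
  bin 5: 140 + 120 = 260
  bin 6: 110 + 80 + 80 = 270
  bin 7: 80 = 80
No arrangement into 6 bins stays within capacity, so 7 is optimal.

7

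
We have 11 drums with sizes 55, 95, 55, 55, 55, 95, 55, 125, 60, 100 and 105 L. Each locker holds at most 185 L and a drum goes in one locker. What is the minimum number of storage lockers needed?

6

Total = 125 + 105 + 100 + 95 + 95 + 60 + 55 + 55 + 55 + 55 + 55 = 855 L.
Lower bound: ⌈855/185⌉ = 5 storage lockers.
A packing using 6 storage lockers:
  locker 1: 125 + 60 = 185
  locker 2: 105 + 55 = 160
  locker 3: 100 + 55 = 155
  locker 4: 95 + 55 = 150
  locker 5: 95 + 55 = 150
  locker 6: 55 = 55
No arrangement into 5 storage lockers stays within capacity, so 6 is optimal.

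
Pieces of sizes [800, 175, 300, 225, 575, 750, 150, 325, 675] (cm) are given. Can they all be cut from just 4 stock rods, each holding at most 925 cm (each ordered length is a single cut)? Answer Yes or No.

No

Total = 3975 cm; ⌈3975/925⌉ = 5.
At least 5 stock rods are required, but only 4 are allowed.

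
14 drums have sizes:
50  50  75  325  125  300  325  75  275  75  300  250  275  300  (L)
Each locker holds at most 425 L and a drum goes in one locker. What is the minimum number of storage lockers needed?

Total = 325 + 325 + 300 + 300 + 300 + 275 + 275 + 250 + 125 + 75 + 75 + 75 + 50 + 50 = 2800 L.
Lower bound: ⌈2800/425⌉ = 7 storage lockers.
Also, 8 drums each exceed 425/2 L, and no two of those can share a locker, so at least 8 storage lockers are needed.
A packing using 8 storage lockers:
  locker 1: 325 + 75 = 400
  locker 2: 325 + 75 = 400
  locker 3: 300 + 125 = 425
  locker 4: 300 + 75 + 50 = 425
  locker 5: 300 + 50 = 350
  locker 6: 275 = 275
  locker 7: 275 = 275
  locker 8: 250 = 250
This matches the lower bound, so 8 is optimal.

8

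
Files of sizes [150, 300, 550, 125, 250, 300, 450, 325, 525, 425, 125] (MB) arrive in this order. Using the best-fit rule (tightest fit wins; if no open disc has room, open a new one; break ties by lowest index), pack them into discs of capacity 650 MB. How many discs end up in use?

7

  150 → disc 1 (new)  [load 150/650]
  300 → disc 1  [load 450/650]
  550 → disc 2 (new)  [load 550/650]
  125 → disc 1  [load 575/650]
  250 → disc 3 (new)  [load 250/650]
  300 → disc 3  [load 550/650]
  450 → disc 4 (new)  [load 450/650]
  325 → disc 5 (new)  [load 325/650]
  525 → disc 6 (new)  [load 525/650]
  425 → disc 7 (new)  [load 425/650]
  125 → disc 6  [load 650/650]
7 discs opened.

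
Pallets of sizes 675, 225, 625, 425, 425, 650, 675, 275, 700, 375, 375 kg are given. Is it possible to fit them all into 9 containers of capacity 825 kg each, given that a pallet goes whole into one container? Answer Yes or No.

Yes

A valid assignment using 8 containers:
  container 1: 700 = 700
  container 2: 675 = 675
  container 3: 675 = 675
  container 4: 650 = 650
  container 5: 625 = 625
  container 6: 425 + 375 = 800
  container 7: 425 + 375 = 800
  container 8: 275 + 225 = 500
That uses only 8 ≤ 9, so 9 containers are enough.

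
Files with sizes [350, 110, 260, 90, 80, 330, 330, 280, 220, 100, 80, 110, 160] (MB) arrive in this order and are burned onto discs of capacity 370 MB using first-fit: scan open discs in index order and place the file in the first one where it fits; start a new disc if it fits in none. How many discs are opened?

  350 → disc 1 (new)  [load 350/370]
  110 → disc 2 (new)  [load 110/370]
  260 → disc 2  [load 370/370]
  90 → disc 3 (new)  [load 90/370]
  80 → disc 3  [load 170/370]
  330 → disc 4 (new)  [load 330/370]
  330 → disc 5 (new)  [load 330/370]
  280 → disc 6 (new)  [load 280/370]
  220 → disc 7 (new)  [load 220/370]
  100 → disc 3  [load 270/370]
  80 → disc 3  [load 350/370]
  110 → disc 7  [load 330/370]
  160 → disc 8 (new)  [load 160/370]
8 discs opened.

8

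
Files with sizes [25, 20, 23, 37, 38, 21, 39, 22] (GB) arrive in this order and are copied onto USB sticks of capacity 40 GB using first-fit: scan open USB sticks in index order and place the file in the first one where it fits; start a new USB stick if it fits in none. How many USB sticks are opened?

  25 → USB stick 1 (new)  [load 25/40]
  20 → USB stick 2 (new)  [load 20/40]
  23 → USB stick 3 (new)  [load 23/40]
  37 → USB stick 4 (new)  [load 37/40]
  38 → USB stick 5 (new)  [load 38/40]
  21 → USB stick 6 (new)  [load 21/40]
  39 → USB stick 7 (new)  [load 39/40]
  22 → USB stick 8 (new)  [load 22/40]
8 USB sticks opened.

8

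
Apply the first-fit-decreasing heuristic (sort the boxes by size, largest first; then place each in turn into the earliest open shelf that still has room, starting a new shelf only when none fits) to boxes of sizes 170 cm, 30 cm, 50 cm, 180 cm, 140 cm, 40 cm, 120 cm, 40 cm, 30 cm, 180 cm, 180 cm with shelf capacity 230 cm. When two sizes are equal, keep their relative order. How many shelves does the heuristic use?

6

Sorted descending: 180, 180, 180, 170, 140, 120, 50, 40, 40, 30, 30.
  180 → shelf 1 (new)  [load 180/230]
  180 → shelf 2 (new)  [load 180/230]
  180 → shelf 3 (new)  [load 180/230]
  170 → shelf 4 (new)  [load 170/230]
  140 → shelf 5 (new)  [load 140/230]
  120 → shelf 6 (new)  [load 120/230]
  50 → shelf 1  [load 230/230]
  40 → shelf 2  [load 220/230]
  40 → shelf 3  [load 220/230]
  30 → shelf 4  [load 200/230]
  30 → shelf 4  [load 230/230]
6 shelves opened.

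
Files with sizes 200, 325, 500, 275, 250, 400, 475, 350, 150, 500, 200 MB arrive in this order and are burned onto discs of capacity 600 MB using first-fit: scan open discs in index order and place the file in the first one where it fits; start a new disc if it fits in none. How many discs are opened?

7

  200 → disc 1 (new)  [load 200/600]
  325 → disc 1  [load 525/600]
  500 → disc 2 (new)  [load 500/600]
  275 → disc 3 (new)  [load 275/600]
  250 → disc 3  [load 525/600]
  400 → disc 4 (new)  [load 400/600]
  475 → disc 5 (new)  [load 475/600]
  350 → disc 6 (new)  [load 350/600]
  150 → disc 4  [load 550/600]
  500 → disc 7 (new)  [load 500/600]
  200 → disc 6  [load 550/600]
7 discs opened.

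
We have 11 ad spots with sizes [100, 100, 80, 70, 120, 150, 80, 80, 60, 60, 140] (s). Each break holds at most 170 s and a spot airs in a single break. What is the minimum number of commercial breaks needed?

Total = 150 + 140 + 120 + 100 + 100 + 80 + 80 + 80 + 70 + 60 + 60 = 1040 s.
Lower bound: ⌈1040/170⌉ = 7 commercial breaks.
A packing using 7 commercial breaks:
  break 1: 150 = 150
  break 2: 140 = 140
  break 3: 120 = 120
  break 4: 100 + 70 = 170
  break 5: 100 + 60 = 160
  break 6: 80 + 80 = 160
  break 7: 80 + 60 = 140
This matches the lower bound, so 7 is optimal.

7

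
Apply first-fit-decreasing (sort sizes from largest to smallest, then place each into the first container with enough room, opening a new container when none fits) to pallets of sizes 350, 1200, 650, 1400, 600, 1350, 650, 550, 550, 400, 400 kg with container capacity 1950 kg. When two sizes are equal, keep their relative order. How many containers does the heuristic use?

5

Sorted descending: 1400, 1350, 1200, 650, 650, 600, 550, 550, 400, 400, 350.
  1400 → container 1 (new)  [load 1400/1950]
  1350 → container 2 (new)  [load 1350/1950]
  1200 → container 3 (new)  [load 1200/1950]
  650 → container 3  [load 1850/1950]
  650 → container 4 (new)  [load 650/1950]
  600 → container 2  [load 1950/1950]
  550 → container 1  [load 1950/1950]
  550 → container 4  [load 1200/1950]
  400 → container 4  [load 1600/1950]
  400 → container 5 (new)  [load 400/1950]
  350 → container 4  [load 1950/1950]
5 containers opened.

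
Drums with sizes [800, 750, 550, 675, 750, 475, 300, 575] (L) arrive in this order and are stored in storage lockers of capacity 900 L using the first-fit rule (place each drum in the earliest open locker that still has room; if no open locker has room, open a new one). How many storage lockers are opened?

  800 → locker 1 (new)  [load 800/900]
  750 → locker 2 (new)  [load 750/900]
  550 → locker 3 (new)  [load 550/900]
  675 → locker 4 (new)  [load 675/900]
  750 → locker 5 (new)  [load 750/900]
  475 → locker 6 (new)  [load 475/900]
  300 → locker 3  [load 850/900]
  575 → locker 7 (new)  [load 575/900]
7 storage lockers opened.

7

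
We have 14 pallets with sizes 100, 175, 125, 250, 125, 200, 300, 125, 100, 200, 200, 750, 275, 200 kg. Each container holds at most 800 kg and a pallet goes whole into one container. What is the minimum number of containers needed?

Total = 750 + 300 + 275 + 250 + 200 + 200 + 200 + 200 + 175 + 125 + 125 + 125 + 100 + 100 = 3125 kg.
Lower bound: ⌈3125/800⌉ = 4 containers.
A packing using 4 containers:
  container 1: 750 = 750
  container 2: 300 + 275 + 200 = 775
  container 3: 250 + 200 + 125 + 125 + 100 = 800
  container 4: 200 + 200 + 175 + 125 + 100 = 800
This matches the lower bound, so 4 is optimal.

4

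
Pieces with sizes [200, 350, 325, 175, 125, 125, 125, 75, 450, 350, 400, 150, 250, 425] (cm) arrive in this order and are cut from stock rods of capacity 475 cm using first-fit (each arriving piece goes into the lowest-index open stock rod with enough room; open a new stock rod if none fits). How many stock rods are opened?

  200 → stock rod 1 (new)  [load 200/475]
  350 → stock rod 2 (new)  [load 350/475]
  325 → stock rod 3 (new)  [load 325/475]
  175 → stock rod 1  [load 375/475]
  125 → stock rod 2  [load 475/475]
  125 → stock rod 3  [load 450/475]
  125 → stock rod 4 (new)  [load 125/475]
  75 → stock rod 1  [load 450/475]
  450 → stock rod 5 (new)  [load 450/475]
  350 → stock rod 4  [load 475/475]
  400 → stock rod 6 (new)  [load 400/475]
  150 → stock rod 7 (new)  [load 150/475]
  250 → stock rod 7  [load 400/475]
  425 → stock rod 8 (new)  [load 425/475]
8 stock rods opened.

8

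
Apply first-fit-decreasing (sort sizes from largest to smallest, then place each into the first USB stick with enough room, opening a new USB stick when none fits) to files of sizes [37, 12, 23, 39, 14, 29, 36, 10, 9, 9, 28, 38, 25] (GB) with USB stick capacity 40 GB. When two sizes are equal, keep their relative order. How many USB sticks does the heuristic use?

Sorted descending: 39, 38, 37, 36, 29, 28, 25, 23, 14, 12, 10, 9, 9.
  39 → USB stick 1 (new)  [load 39/40]
  38 → USB stick 2 (new)  [load 38/40]
  37 → USB stick 3 (new)  [load 37/40]
  36 → USB stick 4 (new)  [load 36/40]
  29 → USB stick 5 (new)  [load 29/40]
  28 → USB stick 6 (new)  [load 28/40]
  25 → USB stick 7 (new)  [load 25/40]
  23 → USB stick 8 (new)  [load 23/40]
  14 → USB stick 7  [load 39/40]
  12 → USB stick 6  [load 40/40]
  10 → USB stick 5  [load 39/40]
  9 → USB stick 8  [load 32/40]
  9 → USB stick 9 (new)  [load 9/40]
9 USB sticks opened.

9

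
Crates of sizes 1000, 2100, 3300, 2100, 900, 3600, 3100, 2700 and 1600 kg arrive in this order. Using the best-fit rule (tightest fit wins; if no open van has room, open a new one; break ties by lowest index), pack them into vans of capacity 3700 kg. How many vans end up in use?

  1000 → van 1 (new)  [load 1000/3700]
  2100 → van 1  [load 3100/3700]
  3300 → van 2 (new)  [load 3300/3700]
  2100 → van 3 (new)  [load 2100/3700]
  900 → van 3  [load 3000/3700]
  3600 → van 4 (new)  [load 3600/3700]
  3100 → van 5 (new)  [load 3100/3700]
  2700 → van 6 (new)  [load 2700/3700]
  1600 → van 7 (new)  [load 1600/3700]
7 vans opened.

7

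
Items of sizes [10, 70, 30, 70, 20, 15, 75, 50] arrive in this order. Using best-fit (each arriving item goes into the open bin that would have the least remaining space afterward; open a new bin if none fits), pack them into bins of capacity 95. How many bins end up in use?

4

  10 → bin 1 (new)  [load 10/95]
  70 → bin 1  [load 80/95]
  30 → bin 2 (new)  [load 30/95]
  70 → bin 3 (new)  [load 70/95]
  20 → bin 3  [load 90/95]
  15 → bin 1  [load 95/95]
  75 → bin 4 (new)  [load 75/95]
  50 → bin 2  [load 80/95]
4 bins opened.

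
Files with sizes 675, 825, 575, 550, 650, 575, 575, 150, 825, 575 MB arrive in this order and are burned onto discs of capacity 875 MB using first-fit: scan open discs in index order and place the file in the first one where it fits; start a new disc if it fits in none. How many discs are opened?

  675 → disc 1 (new)  [load 675/875]
  825 → disc 2 (new)  [load 825/875]
  575 → disc 3 (new)  [load 575/875]
  550 → disc 4 (new)  [load 550/875]
  650 → disc 5 (new)  [load 650/875]
  575 → disc 6 (new)  [load 575/875]
  575 → disc 7 (new)  [load 575/875]
  150 → disc 1  [load 825/875]
  825 → disc 8 (new)  [load 825/875]
  575 → disc 9 (new)  [load 575/875]
9 discs opened.

9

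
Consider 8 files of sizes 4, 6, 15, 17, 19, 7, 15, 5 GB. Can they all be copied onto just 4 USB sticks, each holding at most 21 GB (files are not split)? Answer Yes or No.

Total = 88 GB; ⌈88/21⌉ = 5.
At least 5 USB sticks are required, but only 4 are allowed.

No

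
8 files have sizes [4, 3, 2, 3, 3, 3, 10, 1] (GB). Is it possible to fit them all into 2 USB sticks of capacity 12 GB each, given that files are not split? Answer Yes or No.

Total = 29 GB; ⌈29/12⌉ = 3.
At least 3 USB sticks are required, but only 2 are allowed.

No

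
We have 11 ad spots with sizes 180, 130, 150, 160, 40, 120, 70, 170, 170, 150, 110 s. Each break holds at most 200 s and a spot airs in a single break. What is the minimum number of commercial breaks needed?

Total = 180 + 170 + 170 + 160 + 150 + 150 + 130 + 120 + 110 + 70 + 40 = 1450 s.
Lower bound: ⌈1450/200⌉ = 8 commercial breaks.
Also, 9 ad spots each exceed 100 s, and no two of those can share a break, so at least 9 commercial breaks are needed.
A packing using 9 commercial breaks:
  break 1: 180 = 180
  break 2: 170 = 170
  break 3: 170 = 170
  break 4: 160 + 40 = 200
  break 5: 150 = 150
  break 6: 150 = 150
  break 7: 130 + 70 = 200
  break 8: 120 = 120
  break 9: 110 = 110
This matches the lower bound, so 9 is optimal.

9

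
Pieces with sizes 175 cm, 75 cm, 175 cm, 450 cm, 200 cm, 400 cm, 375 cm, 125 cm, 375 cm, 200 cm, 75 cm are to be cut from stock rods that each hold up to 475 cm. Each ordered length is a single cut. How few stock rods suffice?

6

Total = 450 + 400 + 375 + 375 + 200 + 200 + 175 + 175 + 125 + 75 + 75 = 2625 cm.
Lower bound: ⌈2625/475⌉ = 6 stock rods.
A packing using 6 stock rods:
  stock rod 1: 450 = 450
  stock rod 2: 400 + 75 = 475
  stock rod 3: 375 + 75 = 450
  stock rod 4: 375 = 375
  stock rod 5: 200 + 200 = 400
  stock rod 6: 175 + 175 + 125 = 475
This matches the lower bound, so 6 is optimal.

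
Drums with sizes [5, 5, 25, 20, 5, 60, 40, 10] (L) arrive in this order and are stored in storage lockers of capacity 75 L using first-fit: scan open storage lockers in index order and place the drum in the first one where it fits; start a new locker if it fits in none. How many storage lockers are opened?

  5 → locker 1 (new)  [load 5/75]
  5 → locker 1  [load 10/75]
  25 → locker 1  [load 35/75]
  20 → locker 1  [load 55/75]
  5 → locker 1  [load 60/75]
  60 → locker 2 (new)  [load 60/75]
  40 → locker 3 (new)  [load 40/75]
  10 → locker 1  [load 70/75]
3 storage lockers opened.

3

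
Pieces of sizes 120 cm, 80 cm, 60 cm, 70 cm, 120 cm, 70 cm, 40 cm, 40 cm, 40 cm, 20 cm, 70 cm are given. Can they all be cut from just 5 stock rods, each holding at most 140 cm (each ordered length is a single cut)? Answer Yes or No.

No

Total = 730 cm; ⌈730/140⌉ = 6.
At least 6 stock rods are required, but only 5 are allowed.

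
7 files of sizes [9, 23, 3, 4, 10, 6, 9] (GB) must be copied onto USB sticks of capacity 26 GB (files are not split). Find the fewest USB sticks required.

3

Total = 23 + 10 + 9 + 9 + 6 + 4 + 3 = 64 GB.
Lower bound: ⌈64/26⌉ = 3 USB sticks.
A packing using 3 USB sticks:
  USB stick 1: 23 + 3 = 26
  USB stick 2: 10 + 9 + 6 = 25
  USB stick 3: 9 + 4 = 13
This matches the lower bound, so 3 is optimal.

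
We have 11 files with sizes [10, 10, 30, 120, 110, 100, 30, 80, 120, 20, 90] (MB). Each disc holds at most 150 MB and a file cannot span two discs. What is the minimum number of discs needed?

Total = 120 + 120 + 110 + 100 + 90 + 80 + 30 + 30 + 20 + 10 + 10 = 720 MB.
Lower bound: ⌈720/150⌉ = 5 discs.
Also, 6 files each exceed 75 MB, and no two of those can share a disc, so at least 6 discs are needed.
A packing using 6 discs:
  disc 1: 120 + 30 = 150
  disc 2: 120 + 30 = 150
  disc 3: 110 + 20 + 10 + 10 = 150
  disc 4: 100 = 100
  disc 5: 90 = 90
  disc 6: 80 = 80
This matches the lower bound, so 6 is optimal.

6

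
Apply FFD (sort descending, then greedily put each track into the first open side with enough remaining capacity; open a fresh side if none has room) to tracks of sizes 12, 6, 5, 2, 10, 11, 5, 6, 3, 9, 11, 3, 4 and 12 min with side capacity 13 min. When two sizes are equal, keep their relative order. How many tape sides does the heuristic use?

8

Sorted descending: 12, 12, 11, 11, 10, 9, 6, 6, 5, 5, 4, 3, 3, 2.
  12 → side 1 (new)  [load 12/13]
  12 → side 2 (new)  [load 12/13]
  11 → side 3 (new)  [load 11/13]
  11 → side 4 (new)  [load 11/13]
  10 → side 5 (new)  [load 10/13]
  9 → side 6 (new)  [load 9/13]
  6 → side 7 (new)  [load 6/13]
  6 → side 7  [load 12/13]
  5 → side 8 (new)  [load 5/13]
  5 → side 8  [load 10/13]
  4 → side 6  [load 13/13]
  3 → side 5  [load 13/13]
  3 → side 8  [load 13/13]
  2 → side 3  [load 13/13]
8 tape sides opened.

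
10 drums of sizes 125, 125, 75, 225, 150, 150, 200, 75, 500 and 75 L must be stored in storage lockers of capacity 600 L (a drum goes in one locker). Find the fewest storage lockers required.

3

Total = 500 + 225 + 200 + 150 + 150 + 125 + 125 + 75 + 75 + 75 = 1700 L.
Lower bound: ⌈1700/600⌉ = 3 storage lockers.
A packing using 3 storage lockers:
  locker 1: 500 + 75 = 575
  locker 2: 225 + 200 + 150 = 575
  locker 3: 150 + 125 + 125 + 75 + 75 = 550
This matches the lower bound, so 3 is optimal.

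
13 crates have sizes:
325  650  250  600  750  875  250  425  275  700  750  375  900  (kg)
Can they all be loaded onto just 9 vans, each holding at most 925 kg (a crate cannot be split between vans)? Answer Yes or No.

Yes

A valid assignment using 9 vans:
  van 1: 900 = 900
  van 2: 875 = 875
  van 3: 750 = 750
  van 4: 750 = 750
  van 5: 700 = 700
  van 6: 650 + 275 = 925
  van 7: 600 + 325 = 925
  van 8: 425 + 375 = 800
  van 9: 250 + 250 = 500
Every load is within 925 kg, so 9 vans suffice.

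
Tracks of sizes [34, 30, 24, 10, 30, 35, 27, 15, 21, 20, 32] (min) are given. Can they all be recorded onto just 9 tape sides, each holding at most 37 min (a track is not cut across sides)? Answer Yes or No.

Yes

A valid assignment using 9 tape sides:
  side 1: 35 = 35
  side 2: 34 = 34
  side 3: 32 = 32
  side 4: 30 = 30
  side 5: 30 = 30
  side 6: 27 + 10 = 37
  side 7: 24 = 24
  side 8: 21 + 15 = 36
  side 9: 20 = 20
Every load is within 37 min, so 9 tape sides suffice.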